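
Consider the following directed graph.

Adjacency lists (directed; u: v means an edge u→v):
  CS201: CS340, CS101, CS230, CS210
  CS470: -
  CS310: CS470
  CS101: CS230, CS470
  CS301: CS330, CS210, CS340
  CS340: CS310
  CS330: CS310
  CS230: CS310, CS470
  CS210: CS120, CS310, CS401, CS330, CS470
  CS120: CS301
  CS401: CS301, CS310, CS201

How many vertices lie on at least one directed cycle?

5

A vertex is on a directed cycle iff it belongs to a strongly connected component of size ≥ 2 (or has a self-loop).
The vertices on cycles are {CS120, CS201, CS210, CS301, CS401} — 5 in total.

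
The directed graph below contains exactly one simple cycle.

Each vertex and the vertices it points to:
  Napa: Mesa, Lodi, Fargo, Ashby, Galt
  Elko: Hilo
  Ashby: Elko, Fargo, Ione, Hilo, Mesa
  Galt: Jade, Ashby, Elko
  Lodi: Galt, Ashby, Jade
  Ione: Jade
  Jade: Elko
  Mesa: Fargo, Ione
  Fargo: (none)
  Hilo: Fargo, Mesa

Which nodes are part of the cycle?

Elko, Hilo, Ione, Jade, Mesa

DFS with gray/black marking from Ione:
Ione gray
  Jade gray
    Elko gray
      Hilo gray
        Fargo gray
        Fargo black
        Mesa gray
          Mesa→Fargo: Fargo black — skip
          Mesa→Ione: Ione is gray → back edge
Back edge closes the cycle Ione → Jade → Elko → Hilo → Mesa → Ione; its vertices are {Elko, Hilo, Ione, Jade, Mesa}.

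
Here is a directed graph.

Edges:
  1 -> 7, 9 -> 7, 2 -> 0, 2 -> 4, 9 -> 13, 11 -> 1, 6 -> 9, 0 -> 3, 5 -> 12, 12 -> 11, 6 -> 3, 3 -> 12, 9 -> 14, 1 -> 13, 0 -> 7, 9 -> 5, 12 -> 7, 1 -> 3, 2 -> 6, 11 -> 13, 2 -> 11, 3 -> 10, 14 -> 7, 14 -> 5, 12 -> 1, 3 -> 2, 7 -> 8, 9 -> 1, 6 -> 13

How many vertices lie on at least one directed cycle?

10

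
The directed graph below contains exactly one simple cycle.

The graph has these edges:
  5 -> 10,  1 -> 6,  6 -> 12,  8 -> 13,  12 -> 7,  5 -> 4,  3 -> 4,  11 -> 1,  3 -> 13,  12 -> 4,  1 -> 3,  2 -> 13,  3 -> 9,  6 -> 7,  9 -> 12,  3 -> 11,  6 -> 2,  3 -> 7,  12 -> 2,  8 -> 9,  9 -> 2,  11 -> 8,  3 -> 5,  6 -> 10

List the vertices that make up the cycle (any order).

DFS with gray/black marking from 1:
1 gray
  3 gray
    4 gray
    4 black
    9 gray
      2 gray
        13 gray
        13 black
      2 black
      12 gray
        12→4: 4 black — skip
        12→2: 2 black — skip
        7 gray
        7 black
      12 black
    9 black
    5 gray
      5→4: 4 black — skip
      10 gray
      10 black
    5 black
    11 gray
      8 gray
        8→9: 9 black — skip
        8→13: 13 black — skip
      8 black
      11→1: 1 is gray → back edge
Back edge closes the cycle 1 → 3 → 11 → 1; its vertices are {1, 3, 11}.

1, 3, 11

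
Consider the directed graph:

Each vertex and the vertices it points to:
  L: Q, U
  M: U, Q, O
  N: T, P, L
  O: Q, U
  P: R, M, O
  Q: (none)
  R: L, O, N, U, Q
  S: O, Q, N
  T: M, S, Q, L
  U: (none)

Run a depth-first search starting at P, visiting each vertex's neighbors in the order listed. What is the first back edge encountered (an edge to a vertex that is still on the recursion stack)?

DFS from P (visiting each vertex's neighbors in the order listed); mark gray on enter, black on exit:
P gray
  R gray
    L gray
      Q gray
      Q black
      U gray
      U black
    L black
    O gray
      O→Q: Q black — skip
      O→U: U black — skip
    O black
    N gray
      T gray
        M gray
          M→U: U black — skip
          M→Q: Q black — skip
          M→O: O black — skip
        M black
        S gray
          S→O: O black — skip
          S→Q: Q black — skip
          S→N: N is gray → back edge
First back edge: S → N.

S->N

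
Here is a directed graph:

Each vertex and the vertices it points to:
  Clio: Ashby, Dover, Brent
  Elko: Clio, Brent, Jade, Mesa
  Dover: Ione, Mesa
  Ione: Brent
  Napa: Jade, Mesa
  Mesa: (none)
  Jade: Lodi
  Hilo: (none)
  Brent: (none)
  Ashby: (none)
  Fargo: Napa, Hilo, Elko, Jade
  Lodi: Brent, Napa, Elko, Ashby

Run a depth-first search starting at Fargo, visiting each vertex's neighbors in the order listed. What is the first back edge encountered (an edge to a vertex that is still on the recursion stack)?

Lodi->Napa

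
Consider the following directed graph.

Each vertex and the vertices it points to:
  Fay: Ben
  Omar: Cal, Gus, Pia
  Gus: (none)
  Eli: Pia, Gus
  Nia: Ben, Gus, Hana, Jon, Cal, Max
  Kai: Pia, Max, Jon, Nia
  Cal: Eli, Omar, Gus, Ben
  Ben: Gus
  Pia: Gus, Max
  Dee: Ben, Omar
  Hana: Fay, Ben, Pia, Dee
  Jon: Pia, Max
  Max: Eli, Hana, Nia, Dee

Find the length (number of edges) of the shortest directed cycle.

2

For each vertex v, BFS finds the shortest path from v back to v.
The shortest such closed walk is Max → Nia → Max, length 2.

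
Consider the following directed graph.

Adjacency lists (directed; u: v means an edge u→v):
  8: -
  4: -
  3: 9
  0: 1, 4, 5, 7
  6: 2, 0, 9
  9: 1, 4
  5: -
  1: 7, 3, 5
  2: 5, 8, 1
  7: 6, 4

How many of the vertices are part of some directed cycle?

7

A vertex is on a directed cycle iff it belongs to a strongly connected component of size ≥ 2 (or has a self-loop).
The vertices on cycles are {0, 1, 2, 3, 6, 7, 9} — 7 in total.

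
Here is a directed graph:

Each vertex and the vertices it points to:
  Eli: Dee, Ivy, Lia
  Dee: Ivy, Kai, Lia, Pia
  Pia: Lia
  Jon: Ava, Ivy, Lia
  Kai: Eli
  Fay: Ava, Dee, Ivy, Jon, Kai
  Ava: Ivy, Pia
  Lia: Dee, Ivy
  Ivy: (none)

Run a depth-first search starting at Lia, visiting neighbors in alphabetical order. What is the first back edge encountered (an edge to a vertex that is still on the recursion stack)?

Eli->Dee

DFS from Lia (visiting neighbors in alphabetical order); mark gray on enter, black on exit:
Lia gray
  Dee gray
    Ivy gray
    Ivy black
    Kai gray
      Eli gray
        Eli→Dee: Dee is gray → back edge
First back edge: Eli → Dee.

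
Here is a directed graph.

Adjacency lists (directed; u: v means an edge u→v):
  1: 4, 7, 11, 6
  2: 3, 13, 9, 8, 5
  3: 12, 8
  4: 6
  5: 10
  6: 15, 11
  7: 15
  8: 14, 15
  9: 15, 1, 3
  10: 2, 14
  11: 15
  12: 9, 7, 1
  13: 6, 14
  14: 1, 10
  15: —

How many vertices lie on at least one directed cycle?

9

A vertex is on a directed cycle iff it belongs to a strongly connected component of size ≥ 2 (or has a self-loop).
The vertices on cycles are {2, 3, 5, 8, 9, 10, 12, 13, 14} — 9 in total.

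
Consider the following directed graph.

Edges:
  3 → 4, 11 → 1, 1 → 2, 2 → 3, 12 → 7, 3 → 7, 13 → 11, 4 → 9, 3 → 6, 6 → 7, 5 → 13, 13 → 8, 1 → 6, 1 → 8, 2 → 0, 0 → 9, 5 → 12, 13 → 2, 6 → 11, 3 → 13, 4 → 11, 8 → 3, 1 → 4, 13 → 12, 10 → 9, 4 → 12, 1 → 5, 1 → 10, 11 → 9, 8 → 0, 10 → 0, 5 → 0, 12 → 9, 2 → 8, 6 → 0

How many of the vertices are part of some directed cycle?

A vertex is on a directed cycle iff it belongs to a strongly connected component of size ≥ 2 (or has a self-loop).
The vertices on cycles are {1, 2, 3, 4, 5, 6, 8, 11, 13} — 9 in total.

9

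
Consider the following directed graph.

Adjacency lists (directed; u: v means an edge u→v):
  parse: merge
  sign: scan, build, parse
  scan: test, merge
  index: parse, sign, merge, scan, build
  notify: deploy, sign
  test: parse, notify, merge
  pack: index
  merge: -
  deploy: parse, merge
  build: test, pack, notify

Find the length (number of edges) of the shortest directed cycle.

3

For each vertex v, BFS finds the shortest path from v back to v.
The shortest such closed walk is index → build → pack → index, length 3.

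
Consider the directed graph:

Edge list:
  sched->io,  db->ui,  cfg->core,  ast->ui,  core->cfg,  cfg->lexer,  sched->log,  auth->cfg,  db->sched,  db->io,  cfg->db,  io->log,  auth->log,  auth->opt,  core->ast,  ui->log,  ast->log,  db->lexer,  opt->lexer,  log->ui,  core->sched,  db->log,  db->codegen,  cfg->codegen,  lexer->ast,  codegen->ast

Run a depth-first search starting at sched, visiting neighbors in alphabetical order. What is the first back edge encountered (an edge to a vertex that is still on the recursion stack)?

ui→log

DFS from sched (visiting neighbors in alphabetical order); mark gray on enter, black on exit:
sched gray
  io gray
    log gray
      ui gray
        ui→log: log is gray → back edge
First back edge: ui → log.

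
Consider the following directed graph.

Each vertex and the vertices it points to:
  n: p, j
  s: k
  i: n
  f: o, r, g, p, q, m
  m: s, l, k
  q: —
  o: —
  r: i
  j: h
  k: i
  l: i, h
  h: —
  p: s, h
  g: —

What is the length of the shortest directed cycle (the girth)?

5

For each vertex v, BFS finds the shortest path from v back to v.
The shortest such closed walk is s → k → i → n → p → s, length 5.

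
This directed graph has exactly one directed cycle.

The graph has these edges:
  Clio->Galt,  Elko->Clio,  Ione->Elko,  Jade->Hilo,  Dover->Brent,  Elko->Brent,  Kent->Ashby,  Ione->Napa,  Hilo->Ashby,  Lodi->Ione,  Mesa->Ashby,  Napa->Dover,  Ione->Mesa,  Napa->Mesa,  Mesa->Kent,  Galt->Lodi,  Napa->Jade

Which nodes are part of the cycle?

Clio, Elko, Galt, Ione, Lodi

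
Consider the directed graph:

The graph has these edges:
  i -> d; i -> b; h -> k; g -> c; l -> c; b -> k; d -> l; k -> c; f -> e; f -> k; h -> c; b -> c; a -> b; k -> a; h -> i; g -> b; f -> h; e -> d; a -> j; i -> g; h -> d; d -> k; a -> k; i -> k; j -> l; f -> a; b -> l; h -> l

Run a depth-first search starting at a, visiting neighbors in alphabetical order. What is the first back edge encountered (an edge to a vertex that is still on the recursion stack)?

k->a

DFS from a (visiting neighbors in alphabetical order); mark gray on enter, black on exit:
a gray
  b gray
    c gray
    c black
    k gray
      k→a: a is gray → back edge
First back edge: k → a.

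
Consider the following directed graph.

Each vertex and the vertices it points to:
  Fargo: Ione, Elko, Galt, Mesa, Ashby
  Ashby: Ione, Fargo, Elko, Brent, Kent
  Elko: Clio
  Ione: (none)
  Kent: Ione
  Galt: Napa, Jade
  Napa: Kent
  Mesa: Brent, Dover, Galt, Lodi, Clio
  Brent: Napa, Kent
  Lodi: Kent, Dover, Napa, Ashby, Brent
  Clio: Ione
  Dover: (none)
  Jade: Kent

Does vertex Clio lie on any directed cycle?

No

Clio lies on a cycle iff there is a path from Clio back to itself.
Exploring from Clio, it never reaches itself; equivalently, its strongly connected component is a singleton.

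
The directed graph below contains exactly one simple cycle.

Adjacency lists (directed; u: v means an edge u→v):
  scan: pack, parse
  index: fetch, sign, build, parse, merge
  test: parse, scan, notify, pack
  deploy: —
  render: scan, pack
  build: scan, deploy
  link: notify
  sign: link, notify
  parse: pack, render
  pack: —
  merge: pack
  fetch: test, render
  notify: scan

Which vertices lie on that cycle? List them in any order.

scan, parse, render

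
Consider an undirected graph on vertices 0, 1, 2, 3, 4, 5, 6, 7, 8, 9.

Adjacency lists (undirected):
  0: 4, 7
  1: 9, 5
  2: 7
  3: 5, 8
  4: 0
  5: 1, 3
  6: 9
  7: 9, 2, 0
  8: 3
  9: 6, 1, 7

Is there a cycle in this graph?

No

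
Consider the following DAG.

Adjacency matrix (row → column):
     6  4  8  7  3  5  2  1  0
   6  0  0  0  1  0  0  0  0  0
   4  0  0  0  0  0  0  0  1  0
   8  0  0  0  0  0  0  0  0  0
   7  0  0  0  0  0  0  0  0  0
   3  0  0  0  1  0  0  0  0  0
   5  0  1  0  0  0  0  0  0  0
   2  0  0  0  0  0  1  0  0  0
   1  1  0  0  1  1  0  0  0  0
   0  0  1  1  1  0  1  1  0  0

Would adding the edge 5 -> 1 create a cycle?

No

Adding 5→1 creates a cycle iff 1 can already reach 5.
Explore from 1: no path reaches 5. The graph stays acyclic.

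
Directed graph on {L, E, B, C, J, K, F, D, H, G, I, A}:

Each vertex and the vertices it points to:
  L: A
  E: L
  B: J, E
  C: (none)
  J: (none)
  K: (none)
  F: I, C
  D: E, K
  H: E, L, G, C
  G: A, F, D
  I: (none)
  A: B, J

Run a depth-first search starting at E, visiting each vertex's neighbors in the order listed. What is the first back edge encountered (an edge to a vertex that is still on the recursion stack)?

DFS from E (visiting each vertex's neighbors in the order listed); mark gray on enter, black on exit:
E gray
  L gray
    A gray
      B gray
        J gray
        J black
        B→E: E is gray → back edge
First back edge: B → E.

B->E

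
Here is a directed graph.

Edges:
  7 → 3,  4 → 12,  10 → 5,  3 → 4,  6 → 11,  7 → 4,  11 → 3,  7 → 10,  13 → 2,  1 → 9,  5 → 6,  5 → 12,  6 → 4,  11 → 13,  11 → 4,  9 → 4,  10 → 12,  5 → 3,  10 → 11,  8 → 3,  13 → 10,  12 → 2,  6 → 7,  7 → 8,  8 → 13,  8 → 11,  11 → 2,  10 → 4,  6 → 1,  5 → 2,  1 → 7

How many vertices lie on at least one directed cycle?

8

A vertex is on a directed cycle iff it belongs to a strongly connected component of size ≥ 2 (or has a self-loop).
The vertices on cycles are {1, 5, 6, 7, 8, 10, 11, 13} — 8 in total.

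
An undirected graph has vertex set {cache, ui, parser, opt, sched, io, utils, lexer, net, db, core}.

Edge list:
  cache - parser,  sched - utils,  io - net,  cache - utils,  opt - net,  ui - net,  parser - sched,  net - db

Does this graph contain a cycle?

DFS, tracking each vertex's parent; an edge to a visited non-parent vertex closes a cycle.
Start from parser:
visit parser (parent –)
  visit sched (parent parser)
    visit utils (parent sched)
      utils–sched: parent, skip
      visit cache (parent utils)
        cache–parser: parser visited and ≠ parent → cycle
Cycle: parser – sched – utils – cache – parser.

Yes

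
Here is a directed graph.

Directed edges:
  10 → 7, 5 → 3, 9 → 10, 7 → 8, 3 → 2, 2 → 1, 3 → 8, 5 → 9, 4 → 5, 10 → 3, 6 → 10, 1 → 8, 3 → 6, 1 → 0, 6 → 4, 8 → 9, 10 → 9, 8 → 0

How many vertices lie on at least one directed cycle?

10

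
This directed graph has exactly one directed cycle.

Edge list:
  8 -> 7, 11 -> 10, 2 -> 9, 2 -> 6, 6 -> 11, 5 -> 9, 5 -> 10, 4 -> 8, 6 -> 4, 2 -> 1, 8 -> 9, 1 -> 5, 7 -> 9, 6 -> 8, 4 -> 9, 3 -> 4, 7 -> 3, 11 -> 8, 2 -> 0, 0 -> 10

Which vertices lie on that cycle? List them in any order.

DFS with gray/black marking from 4:
4 gray
  9 gray
  9 black
  8 gray
    7 gray
      3 gray
        3→4: 4 is gray → back edge
Back edge closes the cycle 4 → 8 → 7 → 3 → 4; its vertices are {3, 4, 7, 8}.

3, 4, 7, 8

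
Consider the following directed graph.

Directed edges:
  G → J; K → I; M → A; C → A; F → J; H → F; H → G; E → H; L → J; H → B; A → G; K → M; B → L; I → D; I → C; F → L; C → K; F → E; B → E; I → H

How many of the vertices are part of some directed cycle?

7

A vertex is on a directed cycle iff it belongs to a strongly connected component of size ≥ 2 (or has a self-loop).
The vertices on cycles are {B, C, E, F, H, I, K} — 7 in total.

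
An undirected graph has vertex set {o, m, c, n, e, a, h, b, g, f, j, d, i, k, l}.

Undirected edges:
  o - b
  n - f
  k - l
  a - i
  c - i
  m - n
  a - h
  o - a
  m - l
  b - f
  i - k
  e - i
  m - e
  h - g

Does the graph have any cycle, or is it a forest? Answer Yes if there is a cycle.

DFS, tracking each vertex's parent; an edge to a visited non-parent vertex closes a cycle.
Start from o:
visit o (parent –)
  visit a (parent o)
    visit h (parent a)
      h–a: parent, skip
      visit g (parent h)
        g–h: parent, skip
    a–o: parent, skip
    visit i (parent a)
      visit e (parent i)
        e–i: parent, skip
        visit m (parent e)
          m–e: parent, skip
          visit n (parent m)
            visit f (parent n)
              visit b (parent f)
                b–o: o visited and ≠ parent → cycle
Cycle: o – a – i – e – m – n – f – b – o.

Yes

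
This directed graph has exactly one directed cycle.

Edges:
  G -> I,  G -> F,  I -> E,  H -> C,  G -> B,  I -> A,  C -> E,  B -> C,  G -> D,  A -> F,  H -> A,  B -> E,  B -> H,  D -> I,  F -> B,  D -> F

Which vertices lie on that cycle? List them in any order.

A, B, F, H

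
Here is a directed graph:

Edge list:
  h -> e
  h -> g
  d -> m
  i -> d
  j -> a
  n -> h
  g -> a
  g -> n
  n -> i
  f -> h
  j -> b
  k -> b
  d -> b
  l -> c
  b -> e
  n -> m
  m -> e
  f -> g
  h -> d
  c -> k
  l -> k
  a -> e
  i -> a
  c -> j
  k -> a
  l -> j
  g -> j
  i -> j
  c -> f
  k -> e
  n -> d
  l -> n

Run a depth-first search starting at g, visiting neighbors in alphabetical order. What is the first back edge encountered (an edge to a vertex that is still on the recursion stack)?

h→g

DFS from g (visiting neighbors in alphabetical order); mark gray on enter, black on exit:
g gray
  a gray
    e gray
    e black
  a black
  j gray
    j→a: a black — skip
    b gray
      b→e: e black — skip
    b black
  j black
  n gray
    d gray
      d→b: b black — skip
      m gray
        m→e: e black — skip
      m black
    d black
    h gray
      h→d: d black — skip
      h→e: e black — skip
      h→g: g is gray → back edge
First back edge: h → g.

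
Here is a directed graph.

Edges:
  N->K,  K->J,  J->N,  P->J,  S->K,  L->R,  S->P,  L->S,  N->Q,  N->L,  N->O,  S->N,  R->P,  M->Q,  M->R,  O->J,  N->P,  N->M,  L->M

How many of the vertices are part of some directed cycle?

A vertex is on a directed cycle iff it belongs to a strongly connected component of size ≥ 2 (or has a self-loop).
The vertices on cycles are {J, K, L, M, N, O, P, R, S} — 9 in total.

9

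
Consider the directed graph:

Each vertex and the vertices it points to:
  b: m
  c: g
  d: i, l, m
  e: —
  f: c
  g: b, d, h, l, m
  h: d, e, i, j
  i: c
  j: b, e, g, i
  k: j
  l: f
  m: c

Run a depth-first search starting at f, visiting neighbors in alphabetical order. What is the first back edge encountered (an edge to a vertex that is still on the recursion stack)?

m→c

DFS from f (visiting neighbors in alphabetical order); mark gray on enter, black on exit:
f gray
  c gray
    g gray
      b gray
        m gray
          m→c: c is gray → back edge
First back edge: m → c.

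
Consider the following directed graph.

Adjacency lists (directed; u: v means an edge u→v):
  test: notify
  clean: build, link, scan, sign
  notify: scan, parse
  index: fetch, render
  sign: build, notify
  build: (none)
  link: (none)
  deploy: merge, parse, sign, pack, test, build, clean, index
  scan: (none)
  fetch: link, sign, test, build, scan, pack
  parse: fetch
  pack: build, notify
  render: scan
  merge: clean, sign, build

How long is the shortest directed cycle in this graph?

4

For each vertex v, BFS finds the shortest path from v back to v.
The shortest such closed walk is parse → fetch → pack → notify → parse, length 4.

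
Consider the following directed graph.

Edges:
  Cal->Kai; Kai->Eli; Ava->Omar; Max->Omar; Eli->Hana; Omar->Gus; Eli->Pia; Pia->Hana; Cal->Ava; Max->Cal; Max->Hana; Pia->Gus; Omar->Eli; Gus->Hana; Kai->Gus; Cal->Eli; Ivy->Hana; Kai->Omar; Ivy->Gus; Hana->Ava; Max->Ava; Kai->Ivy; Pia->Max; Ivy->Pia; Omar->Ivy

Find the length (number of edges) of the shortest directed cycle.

For each vertex v, BFS finds the shortest path from v back to v.
The shortest such closed walk is Max → Omar → Eli → Pia → Max, length 4.

4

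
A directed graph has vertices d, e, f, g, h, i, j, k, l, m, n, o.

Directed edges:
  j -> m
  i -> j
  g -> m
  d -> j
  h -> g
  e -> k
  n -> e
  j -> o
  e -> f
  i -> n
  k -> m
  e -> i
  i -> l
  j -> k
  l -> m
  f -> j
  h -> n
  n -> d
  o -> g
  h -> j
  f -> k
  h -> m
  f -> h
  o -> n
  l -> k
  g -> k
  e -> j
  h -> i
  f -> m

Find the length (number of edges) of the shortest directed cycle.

3

For each vertex v, BFS finds the shortest path from v back to v.
The shortest such closed walk is n → e → i → n, length 3.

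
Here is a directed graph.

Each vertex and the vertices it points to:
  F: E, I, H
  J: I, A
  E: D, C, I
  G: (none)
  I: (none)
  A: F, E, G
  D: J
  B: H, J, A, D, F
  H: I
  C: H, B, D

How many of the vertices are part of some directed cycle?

A vertex is on a directed cycle iff it belongs to a strongly connected component of size ≥ 2 (or has a self-loop).
The vertices on cycles are {A, B, C, D, E, F, J} — 7 in total.

7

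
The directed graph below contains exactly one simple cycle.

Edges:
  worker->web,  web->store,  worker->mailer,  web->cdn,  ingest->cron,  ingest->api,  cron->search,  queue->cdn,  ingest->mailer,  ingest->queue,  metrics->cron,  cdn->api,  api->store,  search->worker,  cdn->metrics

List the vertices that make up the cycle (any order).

cdn, web, cron, search, worker, metrics

DFS with gray/black marking from cron:
cron gray
  search gray
    worker gray
      mailer gray
      mailer black
      web gray
        cdn gray
          api gray
            store gray
            store black
          api black
          metrics gray
            metrics→cron: cron is gray → back edge
Back edge closes the cycle cron → search → worker → web → cdn → metrics → cron; its vertices are {cdn, web, cron, search, worker, metrics}.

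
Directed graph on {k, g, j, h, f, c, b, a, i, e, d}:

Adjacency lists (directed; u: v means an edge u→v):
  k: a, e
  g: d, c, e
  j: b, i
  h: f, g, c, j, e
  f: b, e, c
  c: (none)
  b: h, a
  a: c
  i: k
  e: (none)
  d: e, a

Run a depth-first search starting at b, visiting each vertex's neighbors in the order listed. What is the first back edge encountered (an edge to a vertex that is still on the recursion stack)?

DFS from b (visiting each vertex's neighbors in the order listed); mark gray on enter, black on exit:
b gray
  h gray
    f gray
      f→b: b is gray → back edge
First back edge: f → b.

f→b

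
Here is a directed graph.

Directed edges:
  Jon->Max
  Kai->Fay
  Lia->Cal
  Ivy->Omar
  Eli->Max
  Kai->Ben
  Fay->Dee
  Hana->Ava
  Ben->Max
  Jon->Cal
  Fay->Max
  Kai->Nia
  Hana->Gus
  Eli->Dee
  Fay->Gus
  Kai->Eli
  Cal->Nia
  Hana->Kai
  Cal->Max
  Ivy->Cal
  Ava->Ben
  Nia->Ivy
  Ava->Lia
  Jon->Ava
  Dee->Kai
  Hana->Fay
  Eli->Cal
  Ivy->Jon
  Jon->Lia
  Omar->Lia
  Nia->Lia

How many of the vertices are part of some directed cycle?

11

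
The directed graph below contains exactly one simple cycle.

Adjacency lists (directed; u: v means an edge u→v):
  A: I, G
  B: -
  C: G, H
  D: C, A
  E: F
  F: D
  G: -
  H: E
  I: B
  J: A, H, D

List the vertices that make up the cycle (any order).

C, D, E, F, H

DFS with gray/black marking from D:
D gray
  C gray
    G gray
    G black
    H gray
      E gray
        F gray
          F→D: D is gray → back edge
Back edge closes the cycle D → C → H → E → F → D; its vertices are {C, D, E, F, H}.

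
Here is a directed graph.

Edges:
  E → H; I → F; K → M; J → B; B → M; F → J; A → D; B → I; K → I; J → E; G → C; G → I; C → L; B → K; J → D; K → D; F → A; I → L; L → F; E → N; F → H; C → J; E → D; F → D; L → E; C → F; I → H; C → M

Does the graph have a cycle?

Yes

DFS with white/gray/black marking, starting from E:
E gray
  N gray
  N black
  D gray
  D black
  H gray
  H black
E black
M gray
M black
J gray
  J→E: E black — skip
  B gray
    I gray
      F gray
        F→H: H black — skip
        F→J: J is gray → back edge
Back edge found, so a cycle exists: J → B → I → F → J.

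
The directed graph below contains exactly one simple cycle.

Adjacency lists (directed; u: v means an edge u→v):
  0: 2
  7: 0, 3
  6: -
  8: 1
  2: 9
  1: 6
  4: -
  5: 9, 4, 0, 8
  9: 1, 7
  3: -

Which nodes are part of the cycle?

DFS with gray/black marking from 9:
9 gray
  1 gray
    6 gray
    6 black
  1 black
  7 gray
    0 gray
      2 gray
        2→9: 9 is gray → back edge
Back edge closes the cycle 9 → 7 → 0 → 2 → 9; its vertices are {0, 2, 7, 9}.

0, 2, 7, 9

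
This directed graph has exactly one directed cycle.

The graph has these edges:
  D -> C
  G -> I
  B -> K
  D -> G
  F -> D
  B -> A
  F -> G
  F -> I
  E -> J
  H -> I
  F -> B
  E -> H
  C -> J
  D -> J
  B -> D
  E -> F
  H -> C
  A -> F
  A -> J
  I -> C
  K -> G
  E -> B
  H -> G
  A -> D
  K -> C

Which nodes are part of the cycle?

DFS with gray/black marking from B:
B gray
  D gray
    J gray
    J black
    G gray
      I gray
        C gray
          C→J: J black — skip
        C black
      I black
    G black
    D→C: C black — skip
  D black
  A gray
    A→J: J black — skip
    A→D: D black — skip
    F gray
      F→I: I black — skip
      F→B: B is gray → back edge
Back edge closes the cycle B → A → F → B; its vertices are {A, B, F}.

A, B, F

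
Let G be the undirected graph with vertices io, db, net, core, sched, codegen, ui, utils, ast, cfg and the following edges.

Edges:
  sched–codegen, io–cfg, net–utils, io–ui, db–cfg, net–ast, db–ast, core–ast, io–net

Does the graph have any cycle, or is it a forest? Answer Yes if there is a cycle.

Yes

DFS, tracking each vertex's parent; an edge to a visited non-parent vertex closes a cycle.
Start from ast:
visit ast (parent –)
  visit db (parent ast)
    visit cfg (parent db)
      visit io (parent cfg)
        io–cfg: parent, skip
        visit ui (parent io)
          ui–io: parent, skip
        visit net (parent io)
          net–io: parent, skip
          net–ast: ast visited and ≠ parent → cycle
Cycle: ast – db – cfg – io – net – ast.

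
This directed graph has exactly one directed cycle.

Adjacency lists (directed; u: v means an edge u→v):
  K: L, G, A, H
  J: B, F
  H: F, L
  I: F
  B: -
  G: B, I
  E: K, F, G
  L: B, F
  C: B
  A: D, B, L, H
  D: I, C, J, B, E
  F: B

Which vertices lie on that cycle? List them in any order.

A, D, E, K

DFS with gray/black marking from D:
D gray
  I gray
    F gray
      B gray
      B black
    F black
  I black
  C gray
    C→B: B black — skip
  C black
  J gray
    J→B: B black — skip
    J→F: F black — skip
  J black
  D→B: B black — skip
  E gray
    K gray
      L gray
        L→B: B black — skip
        L→F: F black — skip
      L black
      G gray
        G→B: B black — skip
        G→I: I black — skip
      G black
      A gray
        A→D: D is gray → back edge
Back edge closes the cycle D → E → K → A → D; its vertices are {A, D, E, K}.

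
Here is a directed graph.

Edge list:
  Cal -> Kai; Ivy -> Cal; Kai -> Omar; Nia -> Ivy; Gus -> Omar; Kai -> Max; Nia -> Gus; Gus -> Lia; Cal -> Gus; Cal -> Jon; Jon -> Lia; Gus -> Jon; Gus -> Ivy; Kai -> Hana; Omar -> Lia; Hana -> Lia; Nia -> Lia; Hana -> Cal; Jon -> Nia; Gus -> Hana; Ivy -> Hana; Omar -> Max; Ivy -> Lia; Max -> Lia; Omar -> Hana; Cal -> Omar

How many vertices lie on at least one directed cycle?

8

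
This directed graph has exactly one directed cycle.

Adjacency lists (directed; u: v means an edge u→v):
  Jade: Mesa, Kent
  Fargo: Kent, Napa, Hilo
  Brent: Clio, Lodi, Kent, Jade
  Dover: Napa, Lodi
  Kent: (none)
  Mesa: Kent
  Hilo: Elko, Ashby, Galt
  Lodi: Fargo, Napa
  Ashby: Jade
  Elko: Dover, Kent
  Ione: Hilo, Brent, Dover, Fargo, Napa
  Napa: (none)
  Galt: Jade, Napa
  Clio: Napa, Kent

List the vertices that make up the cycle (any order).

DFS with gray/black marking from Hilo:
Hilo gray
  Elko gray
    Dover gray
      Napa gray
      Napa black
      Lodi gray
        Fargo gray
          Kent gray
          Kent black
          Fargo→Napa: Napa black — skip
          Fargo→Hilo: Hilo is gray → back edge
Back edge closes the cycle Hilo → Elko → Dover → Lodi → Fargo → Hilo; its vertices are {Elko, Hilo, Lodi, Dover, Fargo}.

Elko, Hilo, Lodi, Dover, Fargo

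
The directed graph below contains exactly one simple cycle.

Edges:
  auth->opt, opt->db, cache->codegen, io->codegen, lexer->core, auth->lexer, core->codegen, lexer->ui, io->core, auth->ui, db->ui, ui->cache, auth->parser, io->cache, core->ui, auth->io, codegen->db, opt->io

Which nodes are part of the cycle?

db, ui, cache, codegen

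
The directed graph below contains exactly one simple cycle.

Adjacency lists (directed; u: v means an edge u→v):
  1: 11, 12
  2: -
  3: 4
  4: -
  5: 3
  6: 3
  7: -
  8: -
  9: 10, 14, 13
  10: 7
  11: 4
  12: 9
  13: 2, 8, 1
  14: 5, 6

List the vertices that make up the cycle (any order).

1, 9, 12, 13

DFS with gray/black marking from 12:
12 gray
  9 gray
    10 gray
      7 gray
      7 black
    10 black
    14 gray
      5 gray
        3 gray
          4 gray
          4 black
        3 black
      5 black
      6 gray
        6→3: 3 black — skip
      6 black
    14 black
    13 gray
      2 gray
      2 black
      8 gray
      8 black
      1 gray
        11 gray
          11→4: 4 black — skip
        11 black
        1→12: 12 is gray → back edge
Back edge closes the cycle 12 → 9 → 13 → 1 → 12; its vertices are {1, 9, 12, 13}.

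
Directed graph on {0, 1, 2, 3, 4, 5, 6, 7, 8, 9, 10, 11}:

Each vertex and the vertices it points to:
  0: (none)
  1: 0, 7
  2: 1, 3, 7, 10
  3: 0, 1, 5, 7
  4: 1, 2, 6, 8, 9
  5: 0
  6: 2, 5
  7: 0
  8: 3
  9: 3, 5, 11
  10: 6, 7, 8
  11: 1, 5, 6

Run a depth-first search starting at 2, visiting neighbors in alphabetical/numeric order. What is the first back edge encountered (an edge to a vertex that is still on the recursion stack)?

6→2

DFS from 2 (visiting neighbors in alphabetical/numeric order); mark gray on enter, black on exit:
2 gray
  1 gray
    0 gray
    0 black
    7 gray
      7→0: 0 black — skip
    7 black
  1 black
  3 gray
    3→0: 0 black — skip
    3→1: 1 black — skip
    5 gray
      5→0: 0 black — skip
    5 black
    3→7: 7 black — skip
  3 black
  2→7: 7 black — skip
  10 gray
    6 gray
      6→2: 2 is gray → back edge
First back edge: 6 → 2.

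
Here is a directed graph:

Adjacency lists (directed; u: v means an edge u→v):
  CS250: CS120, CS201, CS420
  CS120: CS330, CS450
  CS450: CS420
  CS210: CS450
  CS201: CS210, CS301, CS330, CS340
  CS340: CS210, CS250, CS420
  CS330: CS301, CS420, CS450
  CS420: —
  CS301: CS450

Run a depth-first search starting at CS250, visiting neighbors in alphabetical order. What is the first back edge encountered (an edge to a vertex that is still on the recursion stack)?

DFS from CS250 (visiting neighbors in alphabetical order); mark gray on enter, black on exit:
CS250 gray
  CS120 gray
    CS330 gray
      CS301 gray
        CS450 gray
          CS420 gray
          CS420 black
        CS450 black
      CS301 black
      CS330→CS420: CS420 black — skip
      CS330→CS450: CS450 black — skip
    CS330 black
    CS120→CS450: CS450 black — skip
  CS120 black
  CS201 gray
    CS210 gray
      CS210→CS450: CS450 black — skip
    CS210 black
    CS201→CS301: CS301 black — skip
    CS201→CS330: CS330 black — skip
    CS340 gray
      CS340→CS210: CS210 black — skip
      CS340→CS250: CS250 is gray → back edge
First back edge: CS340 → CS250.

CS340→CS250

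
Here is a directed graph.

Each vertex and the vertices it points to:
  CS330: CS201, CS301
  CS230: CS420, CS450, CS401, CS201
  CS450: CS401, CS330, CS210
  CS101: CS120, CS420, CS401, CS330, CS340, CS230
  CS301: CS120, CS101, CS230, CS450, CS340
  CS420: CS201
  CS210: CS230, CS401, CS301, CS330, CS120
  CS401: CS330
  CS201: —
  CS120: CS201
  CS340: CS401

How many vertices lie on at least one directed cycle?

A vertex is on a directed cycle iff it belongs to a strongly connected component of size ≥ 2 (or has a self-loop).
The vertices on cycles are {CS101, CS210, CS230, CS301, CS330, CS340, CS401, CS450} — 8 in total.

8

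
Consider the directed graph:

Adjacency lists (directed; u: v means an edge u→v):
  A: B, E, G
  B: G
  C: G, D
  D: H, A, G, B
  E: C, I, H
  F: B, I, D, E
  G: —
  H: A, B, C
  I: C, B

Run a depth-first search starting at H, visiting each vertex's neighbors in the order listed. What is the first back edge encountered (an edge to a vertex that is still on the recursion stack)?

DFS from H (visiting each vertex's neighbors in the order listed); mark gray on enter, black on exit:
H gray
  A gray
    B gray
      G gray
      G black
    B black
    E gray
      C gray
        C→G: G black — skip
        D gray
          D→H: H is gray → back edge
First back edge: D → H.

D→H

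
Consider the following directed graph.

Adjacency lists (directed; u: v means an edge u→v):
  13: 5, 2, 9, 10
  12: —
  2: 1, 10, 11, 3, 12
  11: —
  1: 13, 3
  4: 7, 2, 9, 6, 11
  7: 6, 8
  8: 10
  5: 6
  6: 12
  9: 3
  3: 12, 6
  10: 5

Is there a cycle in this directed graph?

DFS with white/gray/black marking, starting from 4:
4 gray
  7 gray
    6 gray
      12 gray
      12 black
    6 black
    8 gray
      10 gray
        5 gray
          5→6: 6 black — skip
        5 black
      10 black
    8 black
  7 black
  2 gray
    1 gray
      13 gray
        13→5: 5 black — skip
        13→2: 2 is gray → back edge
Back edge found, so a cycle exists: 2 → 1 → 13 → 2.

Yes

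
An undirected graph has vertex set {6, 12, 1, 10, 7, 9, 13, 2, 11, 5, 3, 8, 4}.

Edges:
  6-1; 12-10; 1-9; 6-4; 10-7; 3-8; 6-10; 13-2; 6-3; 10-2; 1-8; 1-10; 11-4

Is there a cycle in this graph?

Yes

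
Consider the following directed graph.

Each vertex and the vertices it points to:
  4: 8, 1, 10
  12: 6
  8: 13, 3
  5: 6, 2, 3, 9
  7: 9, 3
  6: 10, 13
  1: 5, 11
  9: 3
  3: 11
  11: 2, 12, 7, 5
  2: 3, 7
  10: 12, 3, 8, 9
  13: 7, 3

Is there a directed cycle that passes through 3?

3 is on a cycle iff 3 can reach itself via ≥1 edge.
3 → 11 → 2 → 3 — yes.

Yes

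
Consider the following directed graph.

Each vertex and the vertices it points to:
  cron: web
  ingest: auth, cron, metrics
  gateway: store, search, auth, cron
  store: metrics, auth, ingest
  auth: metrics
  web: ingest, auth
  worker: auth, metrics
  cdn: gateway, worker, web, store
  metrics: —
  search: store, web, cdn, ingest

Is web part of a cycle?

Yes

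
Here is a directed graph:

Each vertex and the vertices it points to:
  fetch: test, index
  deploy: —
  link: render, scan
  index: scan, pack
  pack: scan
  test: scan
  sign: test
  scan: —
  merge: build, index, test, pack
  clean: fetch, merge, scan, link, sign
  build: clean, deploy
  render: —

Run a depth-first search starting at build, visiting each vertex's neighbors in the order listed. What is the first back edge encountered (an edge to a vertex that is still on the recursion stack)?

DFS from build (visiting each vertex's neighbors in the order listed); mark gray on enter, black on exit:
build gray
  clean gray
    fetch gray
      test gray
        scan gray
        scan black
      test black
      index gray
        index→scan: scan black — skip
        pack gray
          pack→scan: scan black — skip
        pack black
      index black
    fetch black
    merge gray
      merge→build: build is gray → back edge
First back edge: merge → build.

merge->build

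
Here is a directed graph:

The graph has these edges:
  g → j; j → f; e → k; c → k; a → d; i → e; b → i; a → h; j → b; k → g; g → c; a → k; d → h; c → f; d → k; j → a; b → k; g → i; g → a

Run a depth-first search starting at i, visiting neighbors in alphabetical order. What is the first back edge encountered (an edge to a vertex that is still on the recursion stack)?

d->k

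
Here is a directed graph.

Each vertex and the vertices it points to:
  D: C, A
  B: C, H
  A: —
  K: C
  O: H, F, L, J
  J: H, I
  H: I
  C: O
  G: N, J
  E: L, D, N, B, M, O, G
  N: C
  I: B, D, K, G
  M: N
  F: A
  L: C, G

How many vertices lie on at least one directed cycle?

11

A vertex is on a directed cycle iff it belongs to a strongly connected component of size ≥ 2 (or has a self-loop).
The vertices on cycles are {B, C, D, G, H, I, J, K, L, N, O} — 11 in total.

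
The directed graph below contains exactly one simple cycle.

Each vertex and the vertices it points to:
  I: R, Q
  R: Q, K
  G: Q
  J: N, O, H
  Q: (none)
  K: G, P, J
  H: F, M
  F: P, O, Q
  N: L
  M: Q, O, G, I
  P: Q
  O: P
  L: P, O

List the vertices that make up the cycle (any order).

DFS with gray/black marking from K:
K gray
  G gray
    Q gray
    Q black
  G black
  P gray
    P→Q: Q black — skip
  P black
  J gray
    N gray
      L gray
        L→P: P black — skip
        O gray
          O→P: P black — skip
        O black
      L black
    N black
    J→O: O black — skip
    H gray
      F gray
        F→P: P black — skip
        F→O: O black — skip
        F→Q: Q black — skip
      F black
      M gray
        M→Q: Q black — skip
        M→O: O black — skip
        M→G: G black — skip
        I gray
          R gray
            R→Q: Q black — skip
            R→K: K is gray → back edge
Back edge closes the cycle K → J → H → M → I → R → K; its vertices are {H, I, J, K, M, R}.

H, I, J, K, M, R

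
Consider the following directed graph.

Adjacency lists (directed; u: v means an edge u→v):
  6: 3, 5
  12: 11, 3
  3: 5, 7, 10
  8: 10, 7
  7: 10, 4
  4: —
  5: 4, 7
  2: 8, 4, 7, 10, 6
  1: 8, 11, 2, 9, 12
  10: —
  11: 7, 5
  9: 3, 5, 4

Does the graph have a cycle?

DFS with white/gray/black marking, starting from 5:
5 gray
  4 gray
  4 black
  7 gray
    10 gray
    10 black
    7→4: 4 black — skip
  7 black
5 black
6 gray
  3 gray
    3→5: 5 black — skip
    3→7: 7 black — skip
    3→10: 10 black — skip
  3 black
  6→5: 5 black — skip
6 black
12 gray
  11 gray
    11→7: 7 black — skip
    11→5: 5 black — skip
  11 black
  12→3: 3 black — skip
12 black
8 gray
  8→10: 10 black — skip
  8→7: 7 black — skip
8 black
2 gray
  2→8: 8 black — skip
  2→4: 4 black — skip
  2→7: 7 black — skip
  2→10: 10 black — skip
  2→6: 6 black — skip
2 black
1 gray
  1→8: 8 black — skip
  1→11: 11 black — skip
  1→2: 2 black — skip
  9 gray
    9→3: 3 black — skip
    9→5: 5 black — skip
    9→4: 4 black — skip
  9 black
  1→12: 12 black — skip
1 black
Every edge goes to a white or black vertex — no back edge, so the graph is acyclic.

No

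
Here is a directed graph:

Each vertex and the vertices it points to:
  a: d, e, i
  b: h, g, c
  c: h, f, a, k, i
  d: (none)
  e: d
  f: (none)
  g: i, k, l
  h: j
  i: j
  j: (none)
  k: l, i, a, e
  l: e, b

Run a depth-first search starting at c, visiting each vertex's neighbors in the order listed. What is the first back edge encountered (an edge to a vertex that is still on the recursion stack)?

g->k

DFS from c (visiting each vertex's neighbors in the order listed); mark gray on enter, black on exit:
c gray
  h gray
    j gray
    j black
  h black
  f gray
  f black
  a gray
    d gray
    d black
    e gray
      e→d: d black — skip
    e black
    i gray
      i→j: j black — skip
    i black
  a black
  k gray
    l gray
      l→e: e black — skip
      b gray
        b→h: h black — skip
        g gray
          g→i: i black — skip
          g→k: k is gray → back edge
First back edge: g → k.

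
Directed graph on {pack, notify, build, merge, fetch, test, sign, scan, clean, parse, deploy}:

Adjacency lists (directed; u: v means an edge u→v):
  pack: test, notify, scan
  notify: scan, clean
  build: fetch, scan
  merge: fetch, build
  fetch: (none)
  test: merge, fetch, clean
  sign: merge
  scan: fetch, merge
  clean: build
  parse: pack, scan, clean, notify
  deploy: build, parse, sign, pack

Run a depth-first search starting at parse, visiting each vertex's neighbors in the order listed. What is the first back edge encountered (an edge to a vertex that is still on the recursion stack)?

DFS from parse (visiting each vertex's neighbors in the order listed); mark gray on enter, black on exit:
parse gray
  pack gray
    test gray
      merge gray
        fetch gray
        fetch black
        build gray
          build→fetch: fetch black — skip
          scan gray
            scan→fetch: fetch black — skip
            scan→merge: merge is gray → back edge
First back edge: scan → merge.

scan->merge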